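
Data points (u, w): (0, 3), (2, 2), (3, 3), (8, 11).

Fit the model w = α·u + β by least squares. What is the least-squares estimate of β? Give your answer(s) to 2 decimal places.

β = 1.08

The normal system XᵀX·[α, β]ᵀ = Xᵀw is [[77, 13]; [13, 4]]·[α, β]ᵀ = [101, 19]ᵀ.
Determinant 77·4 − 13² = 139.
α = (101·4 − 13·19)/139 = 157/139; β = (77·19 − 13·101)/139 = 150/139.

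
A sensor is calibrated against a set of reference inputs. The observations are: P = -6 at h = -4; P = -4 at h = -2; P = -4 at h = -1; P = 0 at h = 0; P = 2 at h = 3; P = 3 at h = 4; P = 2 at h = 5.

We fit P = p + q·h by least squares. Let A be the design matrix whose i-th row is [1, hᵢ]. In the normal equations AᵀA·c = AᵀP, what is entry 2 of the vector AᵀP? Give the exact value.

Entry 2 ↔ basis h, so (AᵀP)_{2} = Σᵢ (h)·Pᵢ = (-4)·(-6) + (-2)·(-4) + (-1)·(-4) + (0)·(0) + (3)·(2) + (4)·(3) + (5)·(2) = 64.

64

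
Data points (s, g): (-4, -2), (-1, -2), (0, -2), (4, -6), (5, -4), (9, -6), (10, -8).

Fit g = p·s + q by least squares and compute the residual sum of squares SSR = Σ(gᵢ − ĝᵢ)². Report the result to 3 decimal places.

The normal system MᵀM·[p, q]ᵀ = Mᵀg is [[239, 23]; [23, 7]]·[p, q]ᵀ = [-168, -30]ᵀ.
Δ = 239·7 − 23² = 1144.
p = ((-168)·7 − 23·(-30))/1144 = -243/572; q = (239·(-30) − 23·(-168))/1144 = -1653/572.
Residuals: -463/572, 133/286, 509/572, -807/572, 145/143, 102/143, -493/572; SSR = 1697/286.

SSR = 5.934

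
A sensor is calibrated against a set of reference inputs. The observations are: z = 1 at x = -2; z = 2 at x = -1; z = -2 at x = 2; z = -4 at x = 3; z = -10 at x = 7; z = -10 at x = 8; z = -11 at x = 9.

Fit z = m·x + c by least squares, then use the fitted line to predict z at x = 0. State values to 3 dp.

Compute the Gram sums: Σx·x = 212, Σx = 26, Σ1 = 7.
Moment sums: Σx·z = -269, Σz = -34.
Eliminating c: 7·(row 1) − 26·(row 2) gives 808·m = 7·(-269) − 26·(-34) = -999, so m = -999/808.
Then c = ((-34) − 26·(-999/808))/7 = -107/404.
At x = 0: ẑ = (-999/808)·(0) + (-107/404)·(1) = -107/404.

ẑ = -0.265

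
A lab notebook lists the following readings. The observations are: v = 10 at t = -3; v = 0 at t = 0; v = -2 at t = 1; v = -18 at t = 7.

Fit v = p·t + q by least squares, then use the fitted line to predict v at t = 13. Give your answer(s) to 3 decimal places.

Forming MᵀM = [[59, 5]; [5, 4]] and Mᵀv = [-158, -10]ᵀ gives MᵀM·[p, q]ᵀ = Mᵀv.
det = 59·4 − 5² = 211.
p = ((-158)·4 − 5·(-10))/211 = -582/211; q = (59·(-10) − 5·(-158))/211 = 200/211.
At t = 13: v̂ = (-582/211)·(13) + (200/211)·(1) = -7366/211.

v̂ = -34.910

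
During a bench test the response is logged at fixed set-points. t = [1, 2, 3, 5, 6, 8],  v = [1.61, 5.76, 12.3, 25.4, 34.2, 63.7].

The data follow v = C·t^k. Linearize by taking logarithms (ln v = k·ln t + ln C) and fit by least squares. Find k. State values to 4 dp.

k = 1.7233

With ln vᵢ as the transformed response and ln tᵢ as the regressor:
XᵀX = [[11.8122, 7.2724]; [7.2724, 6]], rhs = [24.1441, 15.6579]ᵀ  (here Σln t = 7.2724, Σ(ln t)² = 11.8122, Σln v = 15.6579, Σln t·ln v = 24.1441).
Slope k = (n·Σln t·ln v − Σln t·Σln v)/(n·Σ(ln t)² − (Σln t)²) = (6·24.1441 − 7.2724·15.6579)/17.9853 = 1.72331; ln C = (Σln v − k·Σln t)/n = 0.52089.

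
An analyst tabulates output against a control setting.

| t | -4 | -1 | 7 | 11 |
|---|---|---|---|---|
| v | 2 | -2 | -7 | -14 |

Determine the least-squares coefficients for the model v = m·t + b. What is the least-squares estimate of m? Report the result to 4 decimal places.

m = -0.9724

With design matrix X, XᵀX = [[187, 13]; [13, 4]] and Xᵀv = [-209, -21]ᵀ.
det = 187·4 − 13² = 579.
m = ((-209)·4 − 13·(-21))/579 = -563/579; b = (187·(-21) − 13·(-209))/579 = -1210/579.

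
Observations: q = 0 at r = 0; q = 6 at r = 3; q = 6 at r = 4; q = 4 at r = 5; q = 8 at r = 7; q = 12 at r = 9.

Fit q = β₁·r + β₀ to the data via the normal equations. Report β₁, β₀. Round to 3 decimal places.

Forming MᵀM = [[180, 28]; [28, 6]] and Mᵀq = [226, 36]ᵀ gives MᵀM·[β₁, β₀]ᵀ = Mᵀq.
Eliminating β₀: 6·(row 1) − 28·(row 2) gives 296·β₁ = 6·226 − 28·36 = 348, so β₁ = 87/74.
Then β₀ = (36 − 28·(87/74))/6 = 19/37.

β₁ = 1.176, β₀ = 0.514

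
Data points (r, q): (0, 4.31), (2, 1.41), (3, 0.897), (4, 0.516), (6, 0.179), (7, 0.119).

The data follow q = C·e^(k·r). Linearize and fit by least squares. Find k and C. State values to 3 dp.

k = -0.516, C = 4.143

Let Y = ln q. Fitting Y = k·r + ln C by least squares:
Σr = 22.0000, Σ(r)² = 114.0000, Σln q = -2.8148, Σr·ln q = -27.5082.
Equations: 114.0000·k + 22.0000·ln C = -27.5082;  22.0000·k + 6·ln C = -2.8148.
Δ = 114.0000·6 − (22.0000)² = 200.0000; k = (-27.5082·6 − 22.0000·-2.8148)/200.0000 = -0.51561, ln C = (114.0000·-2.8148 − 22.0000·-27.5082)/200.0000 = 1.42145, so C = exp(1.42145) = 4.14312.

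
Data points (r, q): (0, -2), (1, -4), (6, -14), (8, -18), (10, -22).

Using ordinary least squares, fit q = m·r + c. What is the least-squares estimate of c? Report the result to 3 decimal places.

From the data, Σr·r = 201, Σr = 25, Σ1 = 5.
And Σr·q = -452, Σq = -60.
XᵀX·[m, c]ᵀ = Xᵀq becomes [[201, 25]; [25, 5]]·[m, c]ᵀ = [-452, -60]ᵀ.
Determinant 201·5 − 25² = 380.
m = ((-452)·5 − 25·(-60))/380 = -2; c = (201·(-60) − 25·(-452))/380 = -2.

c = -2.000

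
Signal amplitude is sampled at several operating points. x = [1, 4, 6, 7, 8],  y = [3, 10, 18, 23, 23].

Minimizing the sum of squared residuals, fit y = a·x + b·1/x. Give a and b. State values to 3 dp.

a = 2.997, b = -0.286

With design matrix A, AᵀA = [[166, 5]; [5, 31789/28224]] and Aᵀy = [496, 821/56]ᵀ.
Determinant 166·(31789/28224) − 5² = 2285687/14112.
a = (496·(31789/28224) − 5·(821/56))/(2285687/14112) = 6849212/2285687; b = (166·(821/56) − 5·496)/(2285687/14112) = -653688/2285687.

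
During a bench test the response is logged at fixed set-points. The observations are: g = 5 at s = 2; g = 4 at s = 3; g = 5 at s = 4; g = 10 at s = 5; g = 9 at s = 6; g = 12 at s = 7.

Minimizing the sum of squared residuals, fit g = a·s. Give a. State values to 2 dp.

Normal-equation sums: Σs·s = 139.
Right-hand side: Σs·g = 230.
Hence a = 230 / 139 ≈ 1.65468.

a = 1.65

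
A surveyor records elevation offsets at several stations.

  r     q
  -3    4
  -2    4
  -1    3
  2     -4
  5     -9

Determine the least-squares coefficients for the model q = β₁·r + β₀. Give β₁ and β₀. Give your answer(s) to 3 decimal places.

β₁ = -1.766, β₀ = -0.047

From the data, Σr·r = 43, Σr = 1, Σ1 = 5.
Moment sums: Σr·q = -76, Σq = -2.
Determinant 43·5 − 1² = 214.
β₁ = ((-76)·5 − 1·(-2))/214 = -189/107; β₀ = (43·(-2) − 1·(-76))/214 = -5/107.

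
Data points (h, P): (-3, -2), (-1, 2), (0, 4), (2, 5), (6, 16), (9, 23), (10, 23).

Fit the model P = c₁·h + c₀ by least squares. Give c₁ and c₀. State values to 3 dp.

c₁ = 2.018, c₀ = 3.511

Sums needed: Σh·h = 231, Σh = 23, Σ1 = 7.
Moment sums: Σh·P = 547, ΣP = 71.
XᵀX·[c₁, c₀]ᵀ = XᵀP becomes [[231, 23]; [23, 7]]·[c₁, c₀]ᵀ = [547, 71]ᵀ.
Δ = 231·7 − 23² = 1088.
c₁ = (547·7 − 23·71)/1088 = 549/272; c₀ = (231·71 − 23·547)/1088 = 955/272.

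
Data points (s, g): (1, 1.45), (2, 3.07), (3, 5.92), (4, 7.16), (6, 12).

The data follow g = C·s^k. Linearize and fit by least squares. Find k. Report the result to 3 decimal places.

Taking logs, ln g = k·ln s + ln C, so regress ln g on ln s.
AᵀA = [[6.8196, 4.9698]; [4.9698, 5]], rhs = [9.9125, 7.7250]ᵀ  (here Σln s = 4.9698, Σ(ln s)² = 6.8196, Σln g = 7.7250, Σln s·ln g = 9.9125).
Solving (det = 9.3990): k = 1.18849, ln C = 0.36369.

k = 1.188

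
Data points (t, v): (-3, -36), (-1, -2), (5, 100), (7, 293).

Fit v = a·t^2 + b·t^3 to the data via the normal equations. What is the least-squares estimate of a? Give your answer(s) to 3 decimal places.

a = -0.994

Forming XᵀX = [[3108, 19688]; [19688, 134004]] and Xᵀv = [16531, 113973]ᵀ gives XᵀX·[a, b]ᵀ = Xᵀv.
det = 3108·134004 − 19688² = 28867088.
a = (16531·134004 − 19688·113973)/28867088 = -7170075/7216772; b = (3108·113973 − 19688·16531)/28867088 = 7191439/7216772.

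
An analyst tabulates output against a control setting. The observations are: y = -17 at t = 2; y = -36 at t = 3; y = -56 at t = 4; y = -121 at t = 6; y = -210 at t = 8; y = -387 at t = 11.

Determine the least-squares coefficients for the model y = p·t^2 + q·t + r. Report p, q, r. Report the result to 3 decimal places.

Forming AᵀA = [[20386, 2158, 250]; [2158, 250, 34]; [250, 34, 6]] and Aᵀy = [-65911, -7029, -827]ᵀ gives AᵀA·[p, q, r]ᵀ = Aᵀy.
Solving the 3×3 system (Gaussian elimination) gives p = -24971/8250, q = -7109/4125, r = -2683/1375.

p = -3.027, q = -1.723, r = -1.951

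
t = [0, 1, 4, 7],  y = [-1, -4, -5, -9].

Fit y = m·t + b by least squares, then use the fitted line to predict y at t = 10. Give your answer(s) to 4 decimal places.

With design matrix X, XᵀX = [[66, 12]; [12, 4]] and Xᵀy = [-87, -19]ᵀ.
Eliminating b: 4·(row 1) − 12·(row 2) gives 120·m = 4·(-87) − 12·(-19) = -120, so m = -1.
Then b = ((-19) − 12·(-1))/4 = -7/4.
At t = 10: ŷ = (-1)·(10) + (-7/4)·(1) = -47/4.

ŷ = -11.7500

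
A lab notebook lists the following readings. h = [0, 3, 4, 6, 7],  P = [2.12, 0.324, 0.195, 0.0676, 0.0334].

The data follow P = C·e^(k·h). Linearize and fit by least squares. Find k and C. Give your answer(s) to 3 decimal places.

Let Y = ln P. Fitting Y = k·h + ln C by least squares:
Σh = 20.0000, Σ(h)² = 110.0000, Σln P = -8.1037, Σh·ln P = -49.8793.
Equations: 110.0000·k + 20.0000·ln C = -49.8793;  20.0000·k + 5·ln C = -8.1037.
Slope k = (n·Σh·ln P − Σh·Σln P)/(n·Σ(h)² − (Σh)²) = (5·-49.8793 − 20.0000·-8.1037)/150.0000 = -0.58215; ln C = (Σln P − k·Σh)/n = 0.70787, so C = exp(0.70787) = 2.02966.

k = -0.582, C = 2.030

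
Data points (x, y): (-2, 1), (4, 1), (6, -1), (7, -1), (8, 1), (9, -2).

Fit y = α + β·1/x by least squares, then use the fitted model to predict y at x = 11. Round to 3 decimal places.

ŷ = -0.234

From the data, Σ1 = 6, Σ1/x = 149/504, Σ1/x·1/x = 98725/254016.
Moment sums: Σy = -1, Σ1/x·y = -331/504.
MᵀM·[α, β]ᵀ = Mᵀy becomes [[6, 149/504]; [149/504, 98725/254016]]·[α, β]ᵀ = [-1, -331/504]ᵀ.
Eliminating β: (98725/254016)·(row 1) − (149/504)·(row 2) gives (570149/254016)·α = (98725/254016)·(-1) − (149/504)·(-331/504) = -3529/18144, so α = -49406/570149.
Then β = ((-331/504) − (149/504)·(-49406/570149))/(98725/254016) = -925848/570149.
At x = 11: ŷ = (-49406/570149)·(1) + (-925848/570149)·(1/11) = -133574/570149.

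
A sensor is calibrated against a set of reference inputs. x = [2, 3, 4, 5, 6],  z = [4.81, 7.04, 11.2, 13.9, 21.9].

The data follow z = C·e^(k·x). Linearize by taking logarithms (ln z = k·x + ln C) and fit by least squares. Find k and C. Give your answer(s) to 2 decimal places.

With ln zᵢ as the transformed response and xᵢ as the regressor:
Over the data: Σx = 20.0000, Σ(x)² = 90.0000, Σln z = 11.6566, Σx·ln z = 50.3382.
Normal system: [[90.0000, 20.0000]; [20.0000, 5]]·[k, ln C]ᵀ = [50.3382, 11.6566]ᵀ.
Δ = 90.0000·5 − (20.0000)² = 50.0000; k = (50.3382·5 − 20.0000·11.6566)/50.0000 = 0.37119, ln C = (90.0000·11.6566 − 20.0000·50.3382)/50.0000 = 0.84657, so C = exp(0.84657) = 2.33165.

k = 0.37, C = 2.33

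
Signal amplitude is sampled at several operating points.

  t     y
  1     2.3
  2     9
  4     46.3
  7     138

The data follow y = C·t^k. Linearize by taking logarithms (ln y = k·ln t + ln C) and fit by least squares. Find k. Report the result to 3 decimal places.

Let Y = ln y. Fitting Y = k·ln t + ln C by least squares:
Over the data: Σln t = 4.0254, Σ(ln t)² = 6.1888, Σln y = 11.7925, Σln t·ln y = 16.4276.
Normal system: [[6.1888, 4.0254]; [4.0254, 4]]·[k, ln C]ᵀ = [16.4276, 11.7925]ᵀ.
Slope k = (n·Σln t·ln y − Σln t·Σln y)/(n·Σ(ln t)² − (Σln t)²) = (4·16.4276 − 4.0254·11.7925)/8.5519 = 2.13304; ln C = (Σln y − k·Σln t)/n = 0.80158.

k = 2.133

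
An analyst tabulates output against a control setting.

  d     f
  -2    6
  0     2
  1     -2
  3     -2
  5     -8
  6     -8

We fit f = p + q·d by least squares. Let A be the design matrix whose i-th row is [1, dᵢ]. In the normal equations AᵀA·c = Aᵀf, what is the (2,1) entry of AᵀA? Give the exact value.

13

Row 2 ↔ basis d, column 1 ↔ basis 1, so (AᵀA)_{2,1} = Σᵢ d = (-2)·(1) + (0)·(1) + (1)·(1) + (3)·(1) + (5)·(1) + (6)·(1) = 13.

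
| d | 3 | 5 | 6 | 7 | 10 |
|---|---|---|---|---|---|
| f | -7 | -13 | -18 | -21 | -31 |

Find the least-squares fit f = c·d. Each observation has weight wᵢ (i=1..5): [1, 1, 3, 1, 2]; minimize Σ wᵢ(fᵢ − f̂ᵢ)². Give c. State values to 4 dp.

c = -3.0102

The normal equations are: 391·c = -1177.
(Σwᵢ·d·d = 391, Σwᵢ·d·f = -1177.)
Hence c = -1177 / 391 ≈ -3.01023.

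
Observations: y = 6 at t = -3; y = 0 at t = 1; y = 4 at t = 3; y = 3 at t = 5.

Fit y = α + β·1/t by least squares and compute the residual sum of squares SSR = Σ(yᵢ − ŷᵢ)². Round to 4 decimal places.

From the data, Σ1 = 4, Σ1/t = 6/5, Σ1/t·1/t = 284/225.
Moment sums: Σy = 13, Σ1/t·y = -1/15.
Eliminating β: (284/225)·(row 1) − (6/5)·(row 2) gives (812/225)·α = (284/225)·13 − (6/5)·(-1/15) = 742/45, so α = 265/58.
Then β = ((-1/15) − (6/5)·(265/58))/(284/225) = -255/58.
Residuals: -1/29, -5/29, 26/29, -20/29; SSR = 38/29.

SSR = 1.3103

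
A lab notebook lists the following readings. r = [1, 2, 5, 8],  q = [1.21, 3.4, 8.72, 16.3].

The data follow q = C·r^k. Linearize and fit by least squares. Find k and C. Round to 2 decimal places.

k = 1.22, C = 1.30

Let Y = ln q. Fitting Y = k·ln r + ln C by least squares:
Sums: Σln r = 4.3820, Σ(ln r)² = 7.3948, Σln q = 6.3712, Σln r·ln q = 10.1378.
Normal system: [[7.3948, 4.3820]; [4.3820, 4]]·[k, ln C]ᵀ = [10.1378, 6.3712]ᵀ.
Slope k = (n·Σln r·ln q − Σln r·Σln q)/(n·Σ(ln r)² − (Σln r)²) = (4·10.1378 − 4.3820·6.3712)/10.3771 = 1.21732; ln C = (Σln q − k·Σln r)/n = 0.25921, so C = exp(0.25921) = 1.29590.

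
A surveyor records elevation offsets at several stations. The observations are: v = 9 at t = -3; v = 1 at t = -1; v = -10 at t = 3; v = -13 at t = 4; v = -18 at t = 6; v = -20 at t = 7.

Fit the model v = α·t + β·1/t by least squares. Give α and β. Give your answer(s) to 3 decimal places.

α = -3.054, β = 1.413

With design matrix X, XᵀX = [[120, 6]; [6, 1045/784]] and Xᵀv = [-358, -1381/84]ᵀ.
det = 120·(1045/784) − 6² = 12147/98.
α = ((-358)·(1045/784) − 6·(-1381/84))/(12147/98) = -148387/48588; β = (120·(-1381/84) − 6·(-358))/(12147/98) = 17164/12147.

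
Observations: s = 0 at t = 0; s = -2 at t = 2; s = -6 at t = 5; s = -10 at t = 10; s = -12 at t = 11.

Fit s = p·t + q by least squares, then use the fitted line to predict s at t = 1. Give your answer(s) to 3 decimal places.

Forming MᵀM = [[250, 28]; [28, 5]] and Mᵀs = [-266, -30]ᵀ gives MᵀM·[p, q]ᵀ = Mᵀs.
Eliminating q: 5·(row 1) − 28·(row 2) gives 466·p = 5·(-266) − 28·(-30) = -490, so p = -245/233.
Then q = ((-30) − 28·(-245/233))/5 = -26/233.
At t = 1: ŝ = (-245/233)·(1) + (-26/233)·(1) = -271/233.

ŝ = -1.163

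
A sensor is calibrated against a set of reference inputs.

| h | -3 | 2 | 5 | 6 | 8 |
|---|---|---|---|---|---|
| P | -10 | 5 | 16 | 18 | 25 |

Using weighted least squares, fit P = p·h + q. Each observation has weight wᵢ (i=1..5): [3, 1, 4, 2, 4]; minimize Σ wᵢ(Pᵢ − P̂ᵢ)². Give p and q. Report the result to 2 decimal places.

p = 3.19, q = -0.48

Normal-equation sums: Σwᵢ·h·h = 459, Σwᵢ·h = 57, Σwᵢ·1 = 14.
Moment sums: Σwᵢ·h·P = 1436, Σwᵢ·P = 175.
Eliminating q: 14·(row 1) − 57·(row 2) gives 3177·p = 14·1436 − 57·175 = 10129, so p = 10129/3177.
Then q = (175 − 57·(10129/3177))/14 = -509/1059.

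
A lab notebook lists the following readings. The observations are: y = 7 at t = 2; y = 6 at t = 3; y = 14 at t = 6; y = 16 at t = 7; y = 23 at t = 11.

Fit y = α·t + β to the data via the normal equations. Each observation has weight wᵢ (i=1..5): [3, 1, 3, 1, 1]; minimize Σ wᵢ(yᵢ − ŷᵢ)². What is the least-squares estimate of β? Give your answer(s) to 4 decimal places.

Forming XᵀWX = [[299, 45]; [45, 9]] and XᵀWy = [677, 108]ᵀ gives XᵀWX·[α, β]ᵀ = XᵀWy.
Determinant 299·9 − 45² = 666.
α = (677·9 − 45·108)/666 = 137/74; β = (299·108 − 45·677)/666 = 203/74.

β = 2.7432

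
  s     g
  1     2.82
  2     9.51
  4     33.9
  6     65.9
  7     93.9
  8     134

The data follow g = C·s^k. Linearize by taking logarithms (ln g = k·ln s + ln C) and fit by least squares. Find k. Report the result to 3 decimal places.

k = 1.823

With ln gᵢ as the transformed response and ln sᵢ as the regressor:
AᵀA = [[13.7233, 7.8966]; [7.8966, 6]], rhs = [32.9734, 20.4407]ᵀ  (here Σln s = 7.8966, Σ(ln s)² = 13.7233, Σln g = 20.4407, Σln s·ln g = 32.9734).
Δ = 13.7233·6 − (7.8966)² = 19.9843; k = (32.9734·6 − 7.8966·20.4407)/19.9843 = 1.82289, ln C = (13.7233·20.4407 − 7.8966·32.9734)/19.9843 = 1.00770.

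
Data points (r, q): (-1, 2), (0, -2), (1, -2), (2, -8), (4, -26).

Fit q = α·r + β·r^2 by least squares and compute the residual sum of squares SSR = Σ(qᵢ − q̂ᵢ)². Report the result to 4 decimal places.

SSR = 6.7109

With design matrix X, XᵀX = [[22, 72]; [72, 274]] and Xᵀq = [-124, -448]ᵀ.
det = 22·274 − 72² = 844.
α = ((-124)·274 − 72·(-448))/844 = -430/211; β = (22·(-448) − 72·(-124))/844 = -232/211.
Residuals: 224/211, -2, 240/211, 100/211, -54/211; SSR = 1416/211.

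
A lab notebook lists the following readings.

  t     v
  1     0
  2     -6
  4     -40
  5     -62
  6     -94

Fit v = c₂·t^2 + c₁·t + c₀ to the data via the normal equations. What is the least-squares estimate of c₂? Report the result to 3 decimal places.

Entries of XᵀX: Σt^2·t^2 = 2194, Σt^2·t = 414, Σt^2 = 82, Σt·t = 82, Σt = 18, Σ1 = 5.
For Xᵀv: Σt^2·v = -5598, Σt·v = -1046, Σv = -202.
So XᵀX·[c₂, c₁, c₀]ᵀ = Xᵀv: [[2194, 414, 82]; [414, 82, 18]; [82, 18, 5]]·[c₂, c₁, c₀]ᵀ = [-5598, -1046, -202]ᵀ.
Inverting the 3×3 Gram matrix, [c₂, c₁, c₀]ᵀ = [-895/308, 43/28, 19/11]ᵀ.

c₂ = -2.906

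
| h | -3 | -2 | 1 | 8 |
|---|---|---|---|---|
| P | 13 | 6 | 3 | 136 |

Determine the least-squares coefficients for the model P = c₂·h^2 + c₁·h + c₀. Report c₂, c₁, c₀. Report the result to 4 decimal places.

c₂ = 1.9565, c₁ = 1.3435, c₀ = 0.0056

Normal-equation sums: Σh^2·h^2 = 4194, Σh^2·h = 478, Σh^2 = 78, Σh·h = 78, Σh = 4, Σ1 = 4.
For XᵀP: Σh^2·P = 8848, Σh·P = 1040, ΣP = 158.
Row-reducing yields c₂ = 36979/18901, c₁ = 25393/18901, c₀ = 106/18901.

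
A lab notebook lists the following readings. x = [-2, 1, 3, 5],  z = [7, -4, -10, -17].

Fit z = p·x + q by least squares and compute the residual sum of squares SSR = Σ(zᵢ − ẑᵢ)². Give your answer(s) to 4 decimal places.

Sums needed: Σx·x = 39, Σx = 7, Σ1 = 4.
And Σx·z = -133, Σz = -24.
Normal equations: [[39, 7]; [7, 4]]·[p, q]ᵀ = [-133, -24]ᵀ.
Determinant 39·4 − 7² = 107.
p = ((-133)·4 − 7·(-24))/107 = -364/107; q = (39·(-24) − 7·(-133))/107 = -5/107.
Residuals: 26/107, -59/107, 27/107, 6/107; SSR = 46/107.

SSR = 0.4299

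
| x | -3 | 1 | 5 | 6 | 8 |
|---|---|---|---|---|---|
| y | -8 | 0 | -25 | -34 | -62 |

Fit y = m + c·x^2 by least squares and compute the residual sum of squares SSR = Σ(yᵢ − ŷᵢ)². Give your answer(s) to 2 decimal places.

SSR = 1.86

Setting ∂/∂m … = 0 gives: 5·m + 135·c = -129;  135·m + 6099·c = -5889.
(Σ1 = 5, Σx^2 = 135, Σx^2·x^2 = 6099, Σy = -129, Σx^2·y = -5889.)
det = 5·6099 − 135² = 12270.
m = ((-129)·6099 − 135·(-5889))/12270 = 1374/2045; c = (5·(-5889) − 135·(-129))/12270 = -401/409.
Residuals: 311/2045, 631/2045, -2374/2045, 1276/2045, 156/2045; SSR = 3806/2045.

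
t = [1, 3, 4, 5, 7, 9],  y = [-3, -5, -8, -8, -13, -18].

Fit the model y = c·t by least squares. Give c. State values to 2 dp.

Entries of AᵀA: Σt·t = 181.
Moment sums: Σt·y = -343.
Normal equations: [[181]]·[c]ᵀ = [-343]ᵀ.
Hence c = -343 / 181 ≈ -1.89503.

c = -1.90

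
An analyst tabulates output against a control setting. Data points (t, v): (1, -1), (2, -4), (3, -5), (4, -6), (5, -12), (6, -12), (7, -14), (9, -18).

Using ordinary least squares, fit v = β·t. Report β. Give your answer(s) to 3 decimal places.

β = -1.991

Normal-equation sums: Σt·t = 221.
Right-hand side: Σt·v = -440.
Normal equations: [[221]]·[β]ᵀ = [-440]ᵀ.
Hence β = -440 / 221 ≈ -1.99095.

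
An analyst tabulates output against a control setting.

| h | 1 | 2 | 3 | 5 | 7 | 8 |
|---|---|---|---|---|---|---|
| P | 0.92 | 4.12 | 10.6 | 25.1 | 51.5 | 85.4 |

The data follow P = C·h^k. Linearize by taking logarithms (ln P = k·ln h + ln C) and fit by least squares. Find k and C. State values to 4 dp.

Let Y = ln P. Fitting Y = k·ln h + ln C by least squares:
Σln h = 7.4265, Σ(ln h)² = 12.3883, Σln P = 15.3051, Σln h·ln P = 25.6800.
Normal system: [[12.3883, 7.4265]; [7.4265, 6]]·[k, ln C]ᵀ = [25.6800, 15.3051]ᵀ.
Slope k = (n·Σln h·ln P − Σln h·Σln P)/(n·Σ(ln h)² − (Σln h)²) = (6·25.6800 − 7.4265·15.3051)/19.1764 = 2.10759; ln C = (Σln P − k·Σln h)/n = -0.05783, so C = exp(-0.05783) = 0.94381.

k = 2.1076, C = 0.9438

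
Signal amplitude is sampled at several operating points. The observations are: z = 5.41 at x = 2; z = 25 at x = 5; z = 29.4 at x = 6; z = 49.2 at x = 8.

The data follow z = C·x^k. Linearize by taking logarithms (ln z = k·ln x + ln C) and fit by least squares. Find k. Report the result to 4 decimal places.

k = 1.5838

Let Y = ln z. Fitting Y = k·ln x + ln C by least squares:
Σln x = 6.1738, Σ(ln x)² = 10.6052, Σln z = 12.1840, Σln x·ln z = 20.5100.
Equations: 10.6052·k + 6.1738·ln C = 20.5100;  6.1738·k + 4·ln C = 12.1840.
Solving (det = 4.3053): k = 1.58376, ln C = 0.60155.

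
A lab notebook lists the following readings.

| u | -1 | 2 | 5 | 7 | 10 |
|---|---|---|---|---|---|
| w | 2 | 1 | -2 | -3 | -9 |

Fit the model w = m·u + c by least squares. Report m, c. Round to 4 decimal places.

The normal system XᵀX·[m, c]ᵀ = Xᵀw is [[179, 23]; [23, 5]]·[m, c]ᵀ = [-121, -11]ᵀ.
Eliminating c: 5·(row 1) − 23·(row 2) gives 366·m = 5·(-121) − 23·(-11) = -352, so m = -176/183.
Then c = ((-11) − 23·(-176/183))/5 = 407/183.

m = -0.9617, c = 2.2240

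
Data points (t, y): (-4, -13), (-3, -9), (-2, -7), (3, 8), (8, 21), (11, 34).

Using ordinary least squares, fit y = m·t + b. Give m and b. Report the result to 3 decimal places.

m = 3.004, b = -0.843

Forming MᵀM = [[223, 13]; [13, 6]] and Mᵀy = [659, 34]ᵀ gives MᵀM·[m, b]ᵀ = Mᵀy.
Determinant 223·6 − 13² = 1169.
m = (659·6 − 13·34)/1169 = 3512/1169; b = (223·34 − 13·659)/1169 = -985/1169.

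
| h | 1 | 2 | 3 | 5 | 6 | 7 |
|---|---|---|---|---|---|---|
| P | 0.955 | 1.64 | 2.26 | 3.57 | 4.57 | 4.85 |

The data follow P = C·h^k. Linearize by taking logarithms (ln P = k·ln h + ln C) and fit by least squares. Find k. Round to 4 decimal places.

k = 0.8549

With ln Pᵢ as the transformed response and ln hᵢ as the regressor:
Sums: Σln h = 7.1389, Σ(ln h)² = 11.2747, Σln P = 5.6351, Σln h·ln P = 9.0819.
Normal system: [[11.2747, 7.1389]; [7.1389, 6]]·[k, ln C]ᵀ = [9.0819, 5.6351]ᵀ.
Solving (det = 16.6845): k = 0.85490, ln C = -0.07799.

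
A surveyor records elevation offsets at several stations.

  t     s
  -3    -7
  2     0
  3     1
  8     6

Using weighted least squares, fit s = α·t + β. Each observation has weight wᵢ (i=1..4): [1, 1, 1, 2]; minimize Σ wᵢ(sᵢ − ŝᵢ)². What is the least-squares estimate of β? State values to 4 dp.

β = -2.9577

From the data, Σwᵢ·t·t = 150, Σwᵢ·t = 18, Σwᵢ·1 = 5.
Right-hand side: Σwᵢ·t·s = 120, Σwᵢ·s = 6.
So MᵀWM·[α, β]ᵀ = MᵀWs: [[150, 18]; [18, 5]]·[α, β]ᵀ = [120, 6]ᵀ.
Δ = 150·5 − 18² = 426.
α = (120·5 − 18·6)/426 = 82/71; β = (150·6 − 18·120)/426 = -210/71.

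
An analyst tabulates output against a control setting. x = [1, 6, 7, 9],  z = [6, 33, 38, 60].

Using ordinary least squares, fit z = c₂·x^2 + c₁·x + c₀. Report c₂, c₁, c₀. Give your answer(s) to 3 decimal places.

c₂ = 0.530, c₁ = 1.379, c₀ = 4.182

AᵀA·[c₂, c₁, c₀]ᵀ = Aᵀz reads: 10259·c₂ + 1289·c₁ + 167·c₀ = 7916;  1289·c₂ + 167·c₁ + 23·c₀ = 1010;  167·c₂ + 23·c₁ + 4·c₀ = 137.
(Σx^2·x^2 = 10259, Σx^2·x = 1289, Σx^2 = 167, Σx·x = 167, Σx = 23, Σ1 = 4, Σx^2·z = 7916, Σx·z = 1010, Σz = 137.)
Inverting the 3×3 Gram matrix, [c₂, c₁, c₀]ᵀ = [35/66, 91/66, 46/11]ᵀ.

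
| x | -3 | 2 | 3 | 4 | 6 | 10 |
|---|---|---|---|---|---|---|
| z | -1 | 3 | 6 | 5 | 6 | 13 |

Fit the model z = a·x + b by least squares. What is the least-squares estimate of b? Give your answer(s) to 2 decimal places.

b = 1.58

Setting ∂/∂a … = 0 gives: 174·a + 22·b = 213;  22·a + 6·b = 32.
Determinant 174·6 − 22² = 560.
a = (213·6 − 22·32)/560 = 41/40; b = (174·32 − 22·213)/560 = 63/40.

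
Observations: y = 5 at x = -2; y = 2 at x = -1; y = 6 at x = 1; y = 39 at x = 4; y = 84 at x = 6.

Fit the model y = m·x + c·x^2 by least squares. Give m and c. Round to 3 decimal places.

Entries of MᵀM: Σx·x = 58, Σx·x^2 = 272, Σx^2·x^2 = 1570.
And Σx·y = 654, Σx^2·y = 3676.
Normal equations: [[58, 272]; [272, 1570]]·[m, c]ᵀ = [654, 3676]ᵀ.
Eliminating c: 1570·(row 1) − 272·(row 2) gives 17076·m = 1570·654 − 272·3676 = 26908, so m = 6727/4269.
Then c = (3676 − 272·(6727/4269))/1570 = 8830/4269.

m = 1.576, c = 2.068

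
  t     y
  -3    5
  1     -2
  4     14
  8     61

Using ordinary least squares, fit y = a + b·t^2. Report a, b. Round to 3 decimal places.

Forming AᵀA = [[4, 90]; [90, 4434]] and Aᵀy = [78, 4171]ᵀ gives AᵀA·[a, b]ᵀ = Aᵀy.
Δ = 4·4434 − 90² = 9636.
a = (78·4434 − 90·4171)/9636 = -4923/1606; b = (4·4171 − 90·78)/9636 = 2416/2409.

a = -3.065, b = 1.003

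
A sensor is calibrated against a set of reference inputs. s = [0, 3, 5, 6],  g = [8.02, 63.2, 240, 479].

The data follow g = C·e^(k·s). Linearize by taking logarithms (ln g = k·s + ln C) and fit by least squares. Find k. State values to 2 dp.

k = 0.68

Taking logs, ln g = k·s + ln C, so regress ln g on s.
Σs = 14.0000, Σ(s)² = 70.0000, Σln g = 17.8806, Σs·ln g = 76.8723.
Equations: 70.0000·k + 14.0000·ln C = 76.8723;  14.0000·k + 4·ln C = 17.8806.
Δ = 70.0000·4 − (14.0000)² = 84.0000; k = (76.8723·4 − 14.0000·17.8806)/84.0000 = 0.68049, ln C = (70.0000·17.8806 − 14.0000·76.8723)/84.0000 = 2.08843.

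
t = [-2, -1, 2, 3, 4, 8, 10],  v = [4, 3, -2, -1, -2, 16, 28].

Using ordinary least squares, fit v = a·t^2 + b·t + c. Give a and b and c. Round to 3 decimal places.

With design matrix X, XᵀX = [[14466, 1602, 198]; [1602, 198, 24]; [198, 24, 7]] and Xᵀv = [3794, 382, 46]ᵀ.
Solving the 3×3 system (Gaussian elimination) gives a = 7915/16884, b = -91255/50652, c = -617/1206.

a = 0.469, b = -1.802, c = -0.512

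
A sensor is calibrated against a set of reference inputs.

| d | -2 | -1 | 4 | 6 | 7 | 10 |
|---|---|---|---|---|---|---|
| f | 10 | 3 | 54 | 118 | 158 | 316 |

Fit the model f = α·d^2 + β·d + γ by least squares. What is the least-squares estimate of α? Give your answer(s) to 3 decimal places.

α = 3.019

Compute the Gram sums: Σd^2·d^2 = 13970, Σd^2·d = 1614, Σd^2 = 206, Σd·d = 206, Σd = 24, Σ1 = 6.
Moment sums: Σd^2·f = 44497, Σd·f = 5167, Σf = 659.
Normal equations: [[13970, 1614, 206]; [1614, 206, 24]; [206, 24, 6]]·[α, β, γ]ᵀ = [44497, 5167, 659]ᵀ.
Row-reducing yields α = 121907/40382, β = 134098/100955, γ = 88148/100955.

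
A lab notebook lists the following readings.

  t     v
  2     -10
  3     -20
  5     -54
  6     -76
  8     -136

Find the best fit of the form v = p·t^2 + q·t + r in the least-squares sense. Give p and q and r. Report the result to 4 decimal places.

p = -2.1688, q = 0.7056, r = -2.7273

Normal-equation sums: Σt^2·t^2 = 6114, Σt^2·t = 888, Σt^2 = 138, Σt·t = 138, Σt = 24, Σ1 = 5.
Right-hand side: Σt^2·v = -13010, Σt·v = -1894, Σv = -296.
Normal equations: [[6114, 888, 138]; [888, 138, 24]; [138, 24, 5]]·[p, q, r]ᵀ = [-13010, -1894, -296]ᵀ.
Inverting the 3×3 Gram matrix, [p, q, r]ᵀ = [-167/77, 163/231, -30/11]ᵀ.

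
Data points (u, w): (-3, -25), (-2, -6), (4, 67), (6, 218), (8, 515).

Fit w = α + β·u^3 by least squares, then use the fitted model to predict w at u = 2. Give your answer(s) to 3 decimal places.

ŵ = 10.203

Compute the Gram sums: Σ1 = 5, Σu^3 = 757, Σu^3·u^3 = 313689.
Moment sums: Σw = 769, Σu^3·w = 315779.
Δ = 5·313689 − 757² = 995396.
α = (769·313689 − 757·315779)/995396 = 1091069/497698; β = (5·315779 − 757·769)/995396 = 498381/497698.
At u = 2: ŵ = (1091069/497698)·(1) + (498381/497698)·(8) = 5078117/497698.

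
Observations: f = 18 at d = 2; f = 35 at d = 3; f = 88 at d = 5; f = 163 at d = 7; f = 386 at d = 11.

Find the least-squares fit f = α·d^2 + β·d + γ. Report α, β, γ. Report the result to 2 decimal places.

α = 2.95, β = 2.51, γ = 1.13

Compute the Gram sums: Σd^2·d^2 = 17764, Σd^2·d = 1834, Σd^2 = 208, Σd·d = 208, Σd = 28, Σ1 = 5.
And Σd^2·f = 57280, Σd·f = 5968, Σf = 690.
AᵀA·[α, β, γ]ᵀ = Aᵀf becomes [[17764, 1834, 208]; [1834, 208, 28]; [208, 28, 5]]·[α, β, γ]ᵀ = [57280, 5968, 690]ᵀ.
Row-reducing yields α = 22956/7777, β = 2792/1111, γ = 8810/7777.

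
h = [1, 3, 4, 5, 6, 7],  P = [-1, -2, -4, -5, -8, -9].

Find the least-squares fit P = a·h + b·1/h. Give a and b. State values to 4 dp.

a = -1.2014, b = 0.7311

Compute the Gram sums: Σh·h = 136, Σh·1/h = 6, Σ1/h·1/h = 222581/176400.
And Σh·P = -159, Σ1/h·P = -44/7.
Eliminating b: (222581/176400)·(row 1) − 6·(row 2) gives (2990077/22050)·a = (222581/176400)·(-159) − 6·(-44/7) = -9579193/58800, so a = -28737579/23920616.
Then b = ((-44/7) − 6·(-28737579/23920616))/(222581/176400) = 2186100/2990077.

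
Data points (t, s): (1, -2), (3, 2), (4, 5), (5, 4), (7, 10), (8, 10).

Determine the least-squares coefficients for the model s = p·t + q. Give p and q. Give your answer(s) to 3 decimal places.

p = 1.760, q = -3.380

Forming AᵀA = [[164, 28]; [28, 6]] and Aᵀs = [194, 29]ᵀ gives AᵀA·[p, q]ᵀ = Aᵀs.
det = 164·6 − 28² = 200.
p = (194·6 − 28·29)/200 = 44/25; q = (164·29 − 28·194)/200 = -169/50.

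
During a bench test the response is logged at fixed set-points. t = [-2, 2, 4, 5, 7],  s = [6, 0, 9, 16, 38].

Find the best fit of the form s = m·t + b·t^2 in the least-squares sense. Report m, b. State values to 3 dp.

AᵀA·[m, b]ᵀ = Aᵀs reads: 98·m + 532·b = 370;  532·m + 3314·b = 2430.
Determinant 98·3314 − 532² = 41748.
m = (370·3314 − 532·2430)/41748 = -16645/10437; b = (98·2430 − 532·370)/41748 = 1475/1491.

m = -1.595, b = 0.989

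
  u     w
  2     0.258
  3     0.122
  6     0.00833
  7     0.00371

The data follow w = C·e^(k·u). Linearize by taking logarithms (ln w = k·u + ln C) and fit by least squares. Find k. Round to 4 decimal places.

k = -0.8607

Let Y = ln w. Fitting Y = k·u + ln C by least squares:
AᵀA = [[98.0000, 18.0000]; [18.0000, 4]], rhs = [-76.9252, -13.8431]ᵀ  (here Σu = 18.0000, Σ(u)² = 98.0000, Σln w = -13.8431, Σu·ln w = -76.9252).
Solving (det = 68.0000): k = -0.86065, ln C = 0.41214.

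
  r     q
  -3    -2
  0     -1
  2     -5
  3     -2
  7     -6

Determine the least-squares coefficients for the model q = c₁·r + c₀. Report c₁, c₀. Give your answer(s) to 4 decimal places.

c₁ = -0.4234, c₀ = -2.4380

Normal-equation sums: Σr·r = 71, Σr = 9, Σ1 = 5.
Moment sums: Σr·q = -52, Σq = -16.
So AᵀA·[c₁, c₀]ᵀ = Aᵀq: [[71, 9]; [9, 5]]·[c₁, c₀]ᵀ = [-52, -16]ᵀ.
Eliminating c₀: 5·(row 1) − 9·(row 2) gives 274·c₁ = 5·(-52) − 9·(-16) = -116, so c₁ = -58/137.
Then c₀ = ((-16) − 9·(-58/137))/5 = -334/137.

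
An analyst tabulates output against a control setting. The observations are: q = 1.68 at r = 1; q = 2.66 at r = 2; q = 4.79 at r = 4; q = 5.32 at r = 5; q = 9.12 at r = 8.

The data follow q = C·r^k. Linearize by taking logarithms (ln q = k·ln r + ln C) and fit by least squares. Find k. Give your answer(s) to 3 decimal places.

k = 0.798

Linearized form: ln q = k·ln r + ln C. From the 5 transformed points,
XᵀX = [[9.3166, 5.7683]; [5.7683, 5]], rhs = [10.1365, 6.9456]ᵀ  (here Σln r = 5.7683, Σ(ln r)² = 9.3166, Σln q = 6.9456, Σln r·ln q = 10.1365).
Δ = 9.3166·5 − (5.7683)² = 13.3096; k = (10.1365·5 − 5.7683·6.9456)/13.3096 = 0.79776, ln C = (9.3166·6.9456 − 5.7683·10.1365)/13.3096 = 0.46877.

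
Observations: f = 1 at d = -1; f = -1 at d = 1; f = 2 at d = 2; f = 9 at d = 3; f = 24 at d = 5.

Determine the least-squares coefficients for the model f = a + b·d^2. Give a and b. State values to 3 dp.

With design matrix A, AᵀA = [[5, 40]; [40, 724]] and Aᵀf = [35, 689]ᵀ.
Determinant 5·724 − 40² = 2020.
a = (35·724 − 40·689)/2020 = -111/101; b = (5·689 − 40·35)/2020 = 409/404.

a = -1.099, b = 1.012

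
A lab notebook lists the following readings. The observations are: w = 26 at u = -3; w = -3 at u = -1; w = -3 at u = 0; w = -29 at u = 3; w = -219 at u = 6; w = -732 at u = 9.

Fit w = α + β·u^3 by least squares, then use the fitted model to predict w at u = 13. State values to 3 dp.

ŵ = -2201.279

Entries of MᵀM: Σ1 = 6, Σu^3 = 944, Σu^3·u^3 = 579556.
And Σw = -960, Σu^3·w = -582414.
So MᵀM·[α, β]ᵀ = Mᵀw: [[6, 944]; [944, 579556]]·[α, β]ᵀ = [-960, -582414]ᵀ.
det = 6·579556 − 944² = 2586200.
α = ((-960)·579556 − 944·(-582414))/2586200 = -821868/323275; β = (6·(-582414) − 944·(-960))/2586200 = -647061/646550.
At u = 13: ŵ = (-821868/323275)·(1) + (-647061/646550)·(2197) = -1423236753/646550.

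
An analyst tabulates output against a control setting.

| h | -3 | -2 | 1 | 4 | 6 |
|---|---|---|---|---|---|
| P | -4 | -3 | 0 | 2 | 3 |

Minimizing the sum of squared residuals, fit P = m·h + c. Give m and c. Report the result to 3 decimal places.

m = 0.789, c = -1.347

Sums needed: Σh·h = 66, Σh = 6, Σ1 = 5.
Right-hand side: Σh·P = 44, ΣP = -2.
So AᵀA·[m, c]ᵀ = AᵀP: [[66, 6]; [6, 5]]·[m, c]ᵀ = [44, -2]ᵀ.
det = 66·5 − 6² = 294.
m = (44·5 − 6·(-2))/294 = 116/147; c = (66·(-2) − 6·44)/294 = -66/49.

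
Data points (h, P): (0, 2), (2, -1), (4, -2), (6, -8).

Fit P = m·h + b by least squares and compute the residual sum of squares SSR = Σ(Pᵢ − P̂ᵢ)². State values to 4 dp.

SSR = 4.7000

The normal equations are: 56·m + 12·b = -58;  12·m + 4·b = -9.
Δ = 56·4 − 12² = 80.
m = ((-58)·4 − 12·(-9))/80 = -31/20; b = (56·(-9) − 12·(-58))/80 = 12/5.
Residuals: -2/5, -3/10, 9/5, -11/10; SSR = 47/10.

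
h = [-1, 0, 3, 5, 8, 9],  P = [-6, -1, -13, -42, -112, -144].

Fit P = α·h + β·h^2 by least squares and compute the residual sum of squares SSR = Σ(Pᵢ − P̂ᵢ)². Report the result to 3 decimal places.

MᵀM·[α, β]ᵀ = MᵀP reads: 180·α + 1392·β = -2435;  1392·α + 11364·β = -20005.
Determinant 180·11364 − 1392² = 107856.
α = ((-2435)·11364 − 1392·(-20005))/107856 = 14635/8988; β = (180·(-20005) − 1392·(-2435))/107856 = -17615/8988.
Residuals: -3613/1498, -1, -369/1498, -858/749, 302/749, 69/749; SSR = 12525/1498.

SSR = 8.361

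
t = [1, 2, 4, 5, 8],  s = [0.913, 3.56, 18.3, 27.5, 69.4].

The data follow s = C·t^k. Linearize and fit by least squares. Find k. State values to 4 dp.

With ln sᵢ as the transformed response and ln tᵢ as the regressor:
AᵀA = [[9.3166, 5.7683]; [5.7683, 5]], rhs = [19.0605, 11.6397]ᵀ  (here Σln t = 5.7683, Σ(ln t)² = 9.3166, Σln s = 11.6397, Σln t·ln s = 19.0605).
Solving (det = 13.3096): k = 2.11584, ln C = -0.11302.

k = 2.1158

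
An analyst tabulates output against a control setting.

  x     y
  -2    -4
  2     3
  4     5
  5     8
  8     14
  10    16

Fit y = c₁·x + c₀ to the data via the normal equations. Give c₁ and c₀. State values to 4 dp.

Normal-equation sums: Σx·x = 213, Σx = 27, Σ1 = 6.
And Σx·y = 346, Σy = 42.
Normal equations: [[213, 27]; [27, 6]]·[c₁, c₀]ᵀ = [346, 42]ᵀ.
Δ = 213·6 − 27² = 549.
c₁ = (346·6 − 27·42)/549 = 314/183; c₀ = (213·42 − 27·346)/549 = -44/61.

c₁ = 1.7158, c₀ = -0.7213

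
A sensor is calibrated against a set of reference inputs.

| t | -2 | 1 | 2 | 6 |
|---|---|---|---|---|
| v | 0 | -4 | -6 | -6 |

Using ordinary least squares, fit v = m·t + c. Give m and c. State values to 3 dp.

MᵀM·[m, c]ᵀ = Mᵀv reads: 45·m + 7·c = -52;  7·m + 4·c = -16.
det = 45·4 − 7² = 131.
m = ((-52)·4 − 7·(-16))/131 = -96/131; c = (45·(-16) − 7·(-52))/131 = -356/131.

m = -0.733, c = -2.718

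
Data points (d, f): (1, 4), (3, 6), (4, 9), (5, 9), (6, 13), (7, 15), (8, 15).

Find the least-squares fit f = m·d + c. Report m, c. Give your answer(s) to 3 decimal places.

m = 1.754, c = 1.623

Forming AᵀA = [[200, 34]; [34, 7]] and Aᵀf = [406, 71]ᵀ gives AᵀA·[m, c]ᵀ = Aᵀf.
det = 200·7 − 34² = 244.
m = (406·7 − 34·71)/244 = 107/61; c = (200·71 − 34·406)/244 = 99/61.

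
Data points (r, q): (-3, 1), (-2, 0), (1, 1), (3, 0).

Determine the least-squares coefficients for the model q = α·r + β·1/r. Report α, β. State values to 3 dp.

α = -0.314, β = 1.306

Compute the Gram sums: Σr·r = 23, Σr·1/r = 4, Σ1/r·1/r = 53/36.
For Xᵀq: Σr·q = -2, Σ1/r·q = 2/3.
Normal equations: [[23, 4]; [4, 53/36]]·[α, β]ᵀ = [-2, 2/3]ᵀ.
Determinant 23·(53/36) − 4² = 643/36.
α = ((-2)·(53/36) − 4·(2/3))/(643/36) = -202/643; β = (23·(2/3) − 4·(-2))/(643/36) = 840/643.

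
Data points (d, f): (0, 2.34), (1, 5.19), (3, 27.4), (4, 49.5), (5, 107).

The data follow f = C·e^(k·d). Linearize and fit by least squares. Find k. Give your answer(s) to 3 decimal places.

Taking logs, ln f = k·d + ln C, so regress ln f on d.
AᵀA = [[51.0000, 13.0000]; [13.0000, 5]], rhs = [50.5504, 14.3822]ᵀ  (here Σd = 13.0000, Σ(d)² = 51.0000, Σln f = 14.3822, Σd·ln f = 50.5504).
Slope k = (n·Σd·ln f − Σd·Σln f)/(n·Σ(d)² − (Σd)²) = (5·50.5504 − 13.0000·14.3822)/86.0000 = 0.76492; ln C = (Σln f − k·Σd)/n = 0.88766.

k = 0.765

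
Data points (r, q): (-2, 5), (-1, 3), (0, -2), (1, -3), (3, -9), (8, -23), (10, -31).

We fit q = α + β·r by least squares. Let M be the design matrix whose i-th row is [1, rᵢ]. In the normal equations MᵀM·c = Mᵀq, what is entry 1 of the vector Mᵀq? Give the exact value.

-60

Entry 1 ↔ basis 1, so (Mᵀq)_{1} = Σᵢ qᵢ = (1)·(5) + (1)·(3) + (1)·(-2) + (1)·(-3) + (1)·(-9) + (1)·(-23) + (1)·(-31) = -60.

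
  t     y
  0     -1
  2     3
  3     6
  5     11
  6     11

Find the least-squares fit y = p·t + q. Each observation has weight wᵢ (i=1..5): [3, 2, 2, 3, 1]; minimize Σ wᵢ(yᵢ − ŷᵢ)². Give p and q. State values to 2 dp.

p = 2.27, q = -1.04

With design matrix A, AᵀWA = [[137, 31]; [31, 11]] and AᵀWy = [279, 59]ᵀ.
Eliminating q: 11·(row 1) − 31·(row 2) gives 546·p = 11·279 − 31·59 = 1240, so p = 620/273.
Then q = (59 − 31·(620/273))/11 = -283/273.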